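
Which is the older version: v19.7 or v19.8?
v19.7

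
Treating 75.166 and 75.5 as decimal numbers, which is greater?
75.5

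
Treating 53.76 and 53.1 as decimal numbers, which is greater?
53.76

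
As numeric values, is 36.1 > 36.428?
False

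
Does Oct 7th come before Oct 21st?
Yes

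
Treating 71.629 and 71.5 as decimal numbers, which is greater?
71.629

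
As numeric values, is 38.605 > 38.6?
True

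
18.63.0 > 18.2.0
True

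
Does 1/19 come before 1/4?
No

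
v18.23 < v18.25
True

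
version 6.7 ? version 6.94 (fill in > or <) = <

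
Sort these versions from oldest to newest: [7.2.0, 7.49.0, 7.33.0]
[7.2.0, 7.33.0, 7.49.0]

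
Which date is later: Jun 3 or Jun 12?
Jun 12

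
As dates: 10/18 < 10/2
False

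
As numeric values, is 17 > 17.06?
False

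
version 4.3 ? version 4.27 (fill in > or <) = <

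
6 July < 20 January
False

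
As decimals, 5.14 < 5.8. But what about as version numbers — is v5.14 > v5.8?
True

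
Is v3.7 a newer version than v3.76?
No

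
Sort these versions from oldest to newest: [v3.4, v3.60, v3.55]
[v3.4, v3.55, v3.60]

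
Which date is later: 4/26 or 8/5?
8/5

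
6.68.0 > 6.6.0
True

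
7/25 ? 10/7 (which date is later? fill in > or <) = <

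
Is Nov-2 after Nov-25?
No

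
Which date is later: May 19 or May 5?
May 19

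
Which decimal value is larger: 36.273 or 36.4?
36.4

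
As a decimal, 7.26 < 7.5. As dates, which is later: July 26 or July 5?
July 26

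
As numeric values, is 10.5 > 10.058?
True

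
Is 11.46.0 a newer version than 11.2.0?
Yes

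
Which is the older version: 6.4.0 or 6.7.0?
6.4.0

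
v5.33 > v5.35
False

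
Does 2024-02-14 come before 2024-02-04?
No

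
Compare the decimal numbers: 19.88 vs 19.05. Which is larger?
19.88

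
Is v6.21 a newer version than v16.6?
No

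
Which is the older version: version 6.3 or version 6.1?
version 6.1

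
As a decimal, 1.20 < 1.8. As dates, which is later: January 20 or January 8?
January 20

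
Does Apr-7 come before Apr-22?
Yes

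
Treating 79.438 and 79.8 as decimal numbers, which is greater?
79.8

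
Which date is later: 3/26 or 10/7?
10/7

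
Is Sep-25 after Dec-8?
No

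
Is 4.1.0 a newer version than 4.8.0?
No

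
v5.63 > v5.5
True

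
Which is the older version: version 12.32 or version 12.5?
version 12.5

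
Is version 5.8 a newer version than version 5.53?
No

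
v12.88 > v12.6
True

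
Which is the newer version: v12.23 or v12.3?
v12.23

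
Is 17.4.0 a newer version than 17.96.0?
No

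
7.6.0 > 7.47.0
False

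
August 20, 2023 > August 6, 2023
True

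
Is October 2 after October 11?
No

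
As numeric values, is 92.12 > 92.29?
False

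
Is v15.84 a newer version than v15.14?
Yes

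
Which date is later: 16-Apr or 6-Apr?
16-Apr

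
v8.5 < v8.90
True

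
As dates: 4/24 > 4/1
True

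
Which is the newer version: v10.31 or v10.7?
v10.31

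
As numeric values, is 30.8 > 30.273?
True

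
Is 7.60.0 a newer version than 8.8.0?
No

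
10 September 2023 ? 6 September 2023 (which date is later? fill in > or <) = >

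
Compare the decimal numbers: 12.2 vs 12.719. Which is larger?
12.719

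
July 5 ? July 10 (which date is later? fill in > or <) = <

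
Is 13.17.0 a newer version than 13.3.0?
Yes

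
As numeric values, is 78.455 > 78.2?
True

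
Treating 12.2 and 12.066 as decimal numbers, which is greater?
12.2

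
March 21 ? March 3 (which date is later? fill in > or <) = >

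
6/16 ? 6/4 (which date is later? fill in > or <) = >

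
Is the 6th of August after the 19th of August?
No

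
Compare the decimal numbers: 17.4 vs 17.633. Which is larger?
17.633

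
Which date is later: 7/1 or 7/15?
7/15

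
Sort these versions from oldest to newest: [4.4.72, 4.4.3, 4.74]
[4.4.3, 4.4.72, 4.74]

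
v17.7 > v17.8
False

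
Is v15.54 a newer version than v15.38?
Yes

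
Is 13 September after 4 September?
Yes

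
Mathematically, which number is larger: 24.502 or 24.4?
24.502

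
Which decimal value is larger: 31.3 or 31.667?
31.667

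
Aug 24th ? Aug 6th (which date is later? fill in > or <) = >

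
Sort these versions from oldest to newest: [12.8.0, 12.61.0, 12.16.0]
[12.8.0, 12.16.0, 12.61.0]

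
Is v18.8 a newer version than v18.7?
Yes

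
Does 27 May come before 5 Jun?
Yes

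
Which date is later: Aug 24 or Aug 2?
Aug 24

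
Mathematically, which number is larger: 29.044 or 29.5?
29.5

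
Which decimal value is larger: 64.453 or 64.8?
64.8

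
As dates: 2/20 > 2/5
True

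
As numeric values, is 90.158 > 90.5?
False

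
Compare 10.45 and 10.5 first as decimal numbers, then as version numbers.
As decimals: 10.45 < 10.5. As versions: v10.45 > v10.5 (minor version 45 > 5).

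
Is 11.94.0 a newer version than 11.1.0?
Yes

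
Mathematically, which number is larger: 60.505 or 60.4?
60.505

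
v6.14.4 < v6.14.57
True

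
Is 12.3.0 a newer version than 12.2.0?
Yes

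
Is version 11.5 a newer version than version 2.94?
Yes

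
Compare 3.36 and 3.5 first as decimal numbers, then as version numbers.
As decimals: 3.36 < 3.5. As versions: v3.36 > v3.5 (minor version 36 > 5).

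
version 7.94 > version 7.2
True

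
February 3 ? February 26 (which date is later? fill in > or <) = <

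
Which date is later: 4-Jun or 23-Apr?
4-Jun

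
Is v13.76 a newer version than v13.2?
Yes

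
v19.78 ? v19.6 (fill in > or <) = >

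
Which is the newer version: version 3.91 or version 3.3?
version 3.91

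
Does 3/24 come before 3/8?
No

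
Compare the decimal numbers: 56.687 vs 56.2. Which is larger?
56.687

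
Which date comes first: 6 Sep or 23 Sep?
6 Sep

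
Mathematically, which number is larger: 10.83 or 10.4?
10.83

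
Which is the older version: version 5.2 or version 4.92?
version 4.92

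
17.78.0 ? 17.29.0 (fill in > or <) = >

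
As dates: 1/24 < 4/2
True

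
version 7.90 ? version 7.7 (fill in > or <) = >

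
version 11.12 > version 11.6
True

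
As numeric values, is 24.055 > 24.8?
False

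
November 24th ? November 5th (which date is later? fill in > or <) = >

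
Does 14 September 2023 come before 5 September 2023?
No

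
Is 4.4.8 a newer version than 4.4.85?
No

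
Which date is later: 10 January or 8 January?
10 January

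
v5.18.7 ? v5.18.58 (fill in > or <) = <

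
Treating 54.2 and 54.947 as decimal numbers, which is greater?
54.947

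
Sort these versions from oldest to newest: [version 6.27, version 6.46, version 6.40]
[version 6.27, version 6.40, version 6.46]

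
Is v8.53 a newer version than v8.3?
Yes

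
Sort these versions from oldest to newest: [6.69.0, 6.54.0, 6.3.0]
[6.3.0, 6.54.0, 6.69.0]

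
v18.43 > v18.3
True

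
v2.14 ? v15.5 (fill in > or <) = <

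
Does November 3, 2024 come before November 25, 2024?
Yes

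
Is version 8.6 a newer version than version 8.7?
No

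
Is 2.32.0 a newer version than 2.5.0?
Yes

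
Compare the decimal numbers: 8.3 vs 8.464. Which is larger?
8.464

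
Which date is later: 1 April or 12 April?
12 April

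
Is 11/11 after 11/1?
Yes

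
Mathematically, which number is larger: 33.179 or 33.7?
33.7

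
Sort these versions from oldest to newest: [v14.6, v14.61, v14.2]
[v14.2, v14.6, v14.61]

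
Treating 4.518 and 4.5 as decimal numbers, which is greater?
4.518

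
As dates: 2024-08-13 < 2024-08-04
False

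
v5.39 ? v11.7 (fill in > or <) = <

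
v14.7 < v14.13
True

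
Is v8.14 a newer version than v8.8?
Yes. Version numbers are compared segment by segment as integers, not as decimals: minor version 14 > 8, so v8.14 > v8.8 (even though the decimal 8.14 < 8.8).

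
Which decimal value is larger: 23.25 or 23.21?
23.25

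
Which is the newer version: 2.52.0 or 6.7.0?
6.7.0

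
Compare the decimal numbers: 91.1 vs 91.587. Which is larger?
91.587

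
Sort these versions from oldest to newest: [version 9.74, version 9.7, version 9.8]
[version 9.7, version 9.8, version 9.74]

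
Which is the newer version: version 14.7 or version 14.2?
version 14.7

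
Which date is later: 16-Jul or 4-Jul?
16-Jul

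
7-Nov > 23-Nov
False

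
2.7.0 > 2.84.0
False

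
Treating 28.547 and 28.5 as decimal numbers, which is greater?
28.547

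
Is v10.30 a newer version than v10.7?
Yes. Version numbers are compared segment by segment as integers, not as decimals: minor version 30 > 7, so v10.30 > v10.7 (even though the decimal 10.30 < 10.7).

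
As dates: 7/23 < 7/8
False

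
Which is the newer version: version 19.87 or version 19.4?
version 19.87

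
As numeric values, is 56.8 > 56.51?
True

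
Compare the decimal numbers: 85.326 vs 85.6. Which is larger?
85.6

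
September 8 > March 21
True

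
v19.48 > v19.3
True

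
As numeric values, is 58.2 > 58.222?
False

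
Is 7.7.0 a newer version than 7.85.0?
No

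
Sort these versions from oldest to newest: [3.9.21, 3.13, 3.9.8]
[3.9.8, 3.9.21, 3.13]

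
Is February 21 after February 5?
Yes. Day 21 comes after day 5 in February — this is a date comparison, not a decimal one (the decimal 2.21 would be smaller than 2.5).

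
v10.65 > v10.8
True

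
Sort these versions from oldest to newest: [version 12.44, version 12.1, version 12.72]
[version 12.1, version 12.44, version 12.72]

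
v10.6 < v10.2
False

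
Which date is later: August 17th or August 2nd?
August 17th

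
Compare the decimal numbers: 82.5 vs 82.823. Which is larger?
82.823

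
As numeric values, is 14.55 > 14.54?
True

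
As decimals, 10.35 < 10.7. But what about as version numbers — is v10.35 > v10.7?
True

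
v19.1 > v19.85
False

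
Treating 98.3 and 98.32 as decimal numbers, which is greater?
98.32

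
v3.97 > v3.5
True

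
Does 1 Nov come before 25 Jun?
No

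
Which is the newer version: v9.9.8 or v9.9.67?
v9.9.67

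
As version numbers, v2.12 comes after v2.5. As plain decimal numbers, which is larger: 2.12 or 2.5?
2.5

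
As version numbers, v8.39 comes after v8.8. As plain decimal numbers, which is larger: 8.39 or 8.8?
8.8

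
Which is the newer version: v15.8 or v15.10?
v15.10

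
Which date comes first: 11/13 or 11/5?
11/5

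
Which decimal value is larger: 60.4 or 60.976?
60.976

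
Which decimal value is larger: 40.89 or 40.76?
40.89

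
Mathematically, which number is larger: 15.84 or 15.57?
15.84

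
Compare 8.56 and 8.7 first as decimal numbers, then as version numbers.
As decimals: 8.56 < 8.7. As versions: v8.56 > v8.7 (minor version 56 > 7).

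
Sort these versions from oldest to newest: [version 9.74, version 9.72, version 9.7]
[version 9.7, version 9.72, version 9.74]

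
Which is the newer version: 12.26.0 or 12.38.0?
12.38.0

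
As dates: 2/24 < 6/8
True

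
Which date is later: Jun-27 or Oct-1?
Oct-1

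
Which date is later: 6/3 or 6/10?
6/10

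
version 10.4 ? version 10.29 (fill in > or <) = <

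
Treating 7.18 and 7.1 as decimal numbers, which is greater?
7.18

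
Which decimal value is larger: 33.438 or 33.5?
33.5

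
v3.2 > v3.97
False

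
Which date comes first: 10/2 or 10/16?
10/2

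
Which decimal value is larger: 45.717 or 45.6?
45.717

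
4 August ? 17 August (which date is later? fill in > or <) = <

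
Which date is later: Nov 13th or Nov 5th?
Nov 13th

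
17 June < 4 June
False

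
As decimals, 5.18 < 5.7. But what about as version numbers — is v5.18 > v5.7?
True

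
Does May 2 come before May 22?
Yes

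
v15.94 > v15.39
True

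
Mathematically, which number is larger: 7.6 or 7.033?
7.6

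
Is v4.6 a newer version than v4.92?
No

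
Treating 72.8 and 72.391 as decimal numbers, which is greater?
72.8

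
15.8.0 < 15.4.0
False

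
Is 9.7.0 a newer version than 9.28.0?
No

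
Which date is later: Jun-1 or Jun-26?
Jun-26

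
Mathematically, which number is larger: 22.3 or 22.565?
22.565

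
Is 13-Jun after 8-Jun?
Yes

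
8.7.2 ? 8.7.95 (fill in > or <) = <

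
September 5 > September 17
False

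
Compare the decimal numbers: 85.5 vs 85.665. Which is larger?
85.665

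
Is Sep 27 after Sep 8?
Yes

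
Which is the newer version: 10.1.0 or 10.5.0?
10.5.0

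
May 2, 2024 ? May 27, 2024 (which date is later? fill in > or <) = <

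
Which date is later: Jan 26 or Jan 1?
Jan 26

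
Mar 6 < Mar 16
True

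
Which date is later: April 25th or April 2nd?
April 25th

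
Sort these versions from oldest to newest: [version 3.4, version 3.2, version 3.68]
[version 3.2, version 3.4, version 3.68]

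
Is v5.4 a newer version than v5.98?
No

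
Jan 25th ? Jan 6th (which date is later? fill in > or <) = >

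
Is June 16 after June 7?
Yes. Day 16 comes after day 7 in June — this is a date comparison, not a decimal one (the decimal 6.16 would be smaller than 6.7).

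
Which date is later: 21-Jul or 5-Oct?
5-Oct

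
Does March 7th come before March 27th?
Yes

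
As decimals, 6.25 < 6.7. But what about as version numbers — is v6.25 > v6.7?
True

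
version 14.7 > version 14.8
False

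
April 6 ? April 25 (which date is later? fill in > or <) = <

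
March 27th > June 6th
False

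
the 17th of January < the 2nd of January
False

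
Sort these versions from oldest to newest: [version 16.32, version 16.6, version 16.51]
[version 16.6, version 16.32, version 16.51]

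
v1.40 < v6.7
True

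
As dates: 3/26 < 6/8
True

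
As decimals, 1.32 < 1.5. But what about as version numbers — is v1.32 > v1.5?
True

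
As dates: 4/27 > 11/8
False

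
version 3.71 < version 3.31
False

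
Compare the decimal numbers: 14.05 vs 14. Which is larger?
14.05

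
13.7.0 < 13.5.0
False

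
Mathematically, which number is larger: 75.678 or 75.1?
75.678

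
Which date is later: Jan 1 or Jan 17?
Jan 17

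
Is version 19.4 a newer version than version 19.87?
No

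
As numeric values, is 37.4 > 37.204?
True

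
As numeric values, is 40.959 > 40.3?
True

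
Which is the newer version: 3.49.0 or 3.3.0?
3.49.0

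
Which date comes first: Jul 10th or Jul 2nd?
Jul 2nd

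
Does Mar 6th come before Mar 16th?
Yes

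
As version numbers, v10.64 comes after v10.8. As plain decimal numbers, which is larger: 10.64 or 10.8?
10.8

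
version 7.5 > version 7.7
False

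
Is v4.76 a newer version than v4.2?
Yes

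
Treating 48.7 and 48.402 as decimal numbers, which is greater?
48.7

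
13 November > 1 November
True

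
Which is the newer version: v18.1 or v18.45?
v18.45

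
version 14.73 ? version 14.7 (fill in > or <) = >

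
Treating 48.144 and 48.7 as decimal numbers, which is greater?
48.7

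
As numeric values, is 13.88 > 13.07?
True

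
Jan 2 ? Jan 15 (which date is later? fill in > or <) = <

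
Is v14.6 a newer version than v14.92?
No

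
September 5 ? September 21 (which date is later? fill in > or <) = <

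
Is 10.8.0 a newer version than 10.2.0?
Yes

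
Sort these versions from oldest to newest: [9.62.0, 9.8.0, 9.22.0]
[9.8.0, 9.22.0, 9.62.0]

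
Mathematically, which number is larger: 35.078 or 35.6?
35.6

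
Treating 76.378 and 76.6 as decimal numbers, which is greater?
76.6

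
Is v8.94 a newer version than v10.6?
No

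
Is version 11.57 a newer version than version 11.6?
Yes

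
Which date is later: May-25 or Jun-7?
Jun-7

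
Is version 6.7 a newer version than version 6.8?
No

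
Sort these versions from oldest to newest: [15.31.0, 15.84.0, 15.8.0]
[15.8.0, 15.31.0, 15.84.0]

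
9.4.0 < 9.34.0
True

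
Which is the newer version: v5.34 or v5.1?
v5.34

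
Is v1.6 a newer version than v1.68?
No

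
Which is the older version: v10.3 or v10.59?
v10.3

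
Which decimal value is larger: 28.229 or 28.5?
28.5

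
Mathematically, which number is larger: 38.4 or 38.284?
38.4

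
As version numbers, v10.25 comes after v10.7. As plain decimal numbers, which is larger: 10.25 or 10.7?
10.7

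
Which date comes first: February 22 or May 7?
February 22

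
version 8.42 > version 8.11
True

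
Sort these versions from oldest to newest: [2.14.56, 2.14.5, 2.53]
[2.14.5, 2.14.56, 2.53]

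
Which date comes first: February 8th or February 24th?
February 8th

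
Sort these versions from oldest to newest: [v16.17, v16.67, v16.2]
[v16.2, v16.17, v16.67]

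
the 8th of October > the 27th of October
False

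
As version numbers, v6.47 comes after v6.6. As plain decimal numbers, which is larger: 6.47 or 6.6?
6.6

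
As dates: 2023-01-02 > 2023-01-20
False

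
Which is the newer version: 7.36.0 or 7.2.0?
7.36.0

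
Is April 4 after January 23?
Yes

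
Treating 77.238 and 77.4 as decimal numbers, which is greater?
77.4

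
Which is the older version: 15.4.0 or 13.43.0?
13.43.0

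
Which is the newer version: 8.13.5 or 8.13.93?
8.13.93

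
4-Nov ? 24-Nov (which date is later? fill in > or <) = <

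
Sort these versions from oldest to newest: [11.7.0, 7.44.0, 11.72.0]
[7.44.0, 11.7.0, 11.72.0]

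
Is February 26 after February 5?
Yes. Day 26 comes after day 5 in February — this is a date comparison, not a decimal one (the decimal 2.26 would be smaller than 2.5).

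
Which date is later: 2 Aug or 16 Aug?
16 Aug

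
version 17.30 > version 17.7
True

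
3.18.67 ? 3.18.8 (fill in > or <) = >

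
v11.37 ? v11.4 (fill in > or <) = >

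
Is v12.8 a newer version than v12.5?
Yes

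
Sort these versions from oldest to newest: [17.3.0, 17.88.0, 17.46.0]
[17.3.0, 17.46.0, 17.88.0]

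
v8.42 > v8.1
True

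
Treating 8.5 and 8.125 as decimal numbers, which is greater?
8.5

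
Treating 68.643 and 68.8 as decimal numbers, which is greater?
68.8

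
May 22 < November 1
True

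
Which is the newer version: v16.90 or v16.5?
v16.90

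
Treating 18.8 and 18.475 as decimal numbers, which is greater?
18.8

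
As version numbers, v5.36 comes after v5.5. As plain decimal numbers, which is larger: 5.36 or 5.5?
5.5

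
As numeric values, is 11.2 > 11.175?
True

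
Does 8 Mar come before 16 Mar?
Yes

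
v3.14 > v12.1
False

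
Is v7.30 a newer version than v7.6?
Yes. Version numbers are compared segment by segment as integers, not as decimals: minor version 30 > 6, so v7.30 > v7.6 (even though the decimal 7.30 < 7.6).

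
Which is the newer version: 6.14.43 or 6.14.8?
6.14.43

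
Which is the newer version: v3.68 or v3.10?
v3.68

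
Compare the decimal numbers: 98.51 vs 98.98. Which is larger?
98.98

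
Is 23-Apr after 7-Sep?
No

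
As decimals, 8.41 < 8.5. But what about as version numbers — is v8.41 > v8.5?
True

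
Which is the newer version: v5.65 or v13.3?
v13.3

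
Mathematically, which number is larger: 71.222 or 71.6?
71.6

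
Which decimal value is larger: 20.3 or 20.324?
20.324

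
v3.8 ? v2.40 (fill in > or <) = >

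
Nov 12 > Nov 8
True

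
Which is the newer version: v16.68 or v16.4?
v16.68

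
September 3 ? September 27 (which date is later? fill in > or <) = <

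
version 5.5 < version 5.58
True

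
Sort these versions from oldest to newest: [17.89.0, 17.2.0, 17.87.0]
[17.2.0, 17.87.0, 17.89.0]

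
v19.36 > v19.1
True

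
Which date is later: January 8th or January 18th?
January 18th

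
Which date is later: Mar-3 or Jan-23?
Mar-3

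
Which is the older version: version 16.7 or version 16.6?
version 16.6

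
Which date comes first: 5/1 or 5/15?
5/1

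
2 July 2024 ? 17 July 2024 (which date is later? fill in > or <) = <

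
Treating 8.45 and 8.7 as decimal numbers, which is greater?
8.7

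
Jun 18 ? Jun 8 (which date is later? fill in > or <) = >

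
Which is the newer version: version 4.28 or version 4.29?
version 4.29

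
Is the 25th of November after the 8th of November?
Yes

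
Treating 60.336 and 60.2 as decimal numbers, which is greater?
60.336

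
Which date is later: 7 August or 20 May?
7 August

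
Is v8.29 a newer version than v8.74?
No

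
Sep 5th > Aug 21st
True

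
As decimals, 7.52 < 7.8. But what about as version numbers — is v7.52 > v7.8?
True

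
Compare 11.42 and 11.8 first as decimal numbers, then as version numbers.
As decimals: 11.42 < 11.8. As versions: v11.42 > v11.8 (minor version 42 > 8).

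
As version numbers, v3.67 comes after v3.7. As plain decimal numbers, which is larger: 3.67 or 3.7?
3.7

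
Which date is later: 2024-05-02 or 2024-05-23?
2024-05-23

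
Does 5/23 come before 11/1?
Yes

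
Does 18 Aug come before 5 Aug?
No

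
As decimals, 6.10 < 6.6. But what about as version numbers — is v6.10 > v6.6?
True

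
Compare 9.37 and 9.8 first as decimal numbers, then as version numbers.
As decimals: 9.37 < 9.8. As versions: v9.37 > v9.8 (minor version 37 > 8).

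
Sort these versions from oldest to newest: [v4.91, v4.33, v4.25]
[v4.25, v4.33, v4.91]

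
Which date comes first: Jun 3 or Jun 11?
Jun 3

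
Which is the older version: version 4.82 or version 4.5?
version 4.5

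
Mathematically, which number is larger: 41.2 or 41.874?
41.874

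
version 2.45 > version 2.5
True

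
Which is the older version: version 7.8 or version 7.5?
version 7.5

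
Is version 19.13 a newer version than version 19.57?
No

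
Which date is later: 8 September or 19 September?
19 September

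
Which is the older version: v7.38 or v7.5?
v7.5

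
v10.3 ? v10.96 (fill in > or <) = <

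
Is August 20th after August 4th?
Yes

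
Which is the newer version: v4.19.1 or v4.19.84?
v4.19.84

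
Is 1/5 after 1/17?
No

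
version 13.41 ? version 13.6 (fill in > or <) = >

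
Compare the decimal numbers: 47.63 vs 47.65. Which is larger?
47.65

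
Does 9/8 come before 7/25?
No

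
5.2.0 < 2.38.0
False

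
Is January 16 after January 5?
Yes. Day 16 comes after day 5 in January — this is a date comparison, not a decimal one (the decimal 1.16 would be smaller than 1.5).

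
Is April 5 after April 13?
No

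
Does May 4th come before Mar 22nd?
No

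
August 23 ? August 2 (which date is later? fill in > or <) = >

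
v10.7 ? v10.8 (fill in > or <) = <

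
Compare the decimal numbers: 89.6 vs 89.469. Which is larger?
89.6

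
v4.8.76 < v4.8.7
False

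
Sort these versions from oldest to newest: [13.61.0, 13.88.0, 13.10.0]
[13.10.0, 13.61.0, 13.88.0]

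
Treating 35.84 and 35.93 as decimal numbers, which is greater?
35.93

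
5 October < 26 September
False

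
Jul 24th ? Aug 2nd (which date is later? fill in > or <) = <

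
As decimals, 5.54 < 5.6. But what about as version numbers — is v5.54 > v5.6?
True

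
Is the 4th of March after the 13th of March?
No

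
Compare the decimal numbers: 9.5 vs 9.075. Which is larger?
9.5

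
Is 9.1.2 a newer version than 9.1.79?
No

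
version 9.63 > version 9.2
True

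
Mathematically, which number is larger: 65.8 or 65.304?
65.8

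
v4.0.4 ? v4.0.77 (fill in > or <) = <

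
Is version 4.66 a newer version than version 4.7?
Yes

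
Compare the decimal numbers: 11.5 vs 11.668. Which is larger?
11.668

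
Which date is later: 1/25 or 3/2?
3/2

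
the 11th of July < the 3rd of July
False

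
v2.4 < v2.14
True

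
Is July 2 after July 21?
No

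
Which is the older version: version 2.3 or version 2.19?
version 2.3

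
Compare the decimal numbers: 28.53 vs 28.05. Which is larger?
28.53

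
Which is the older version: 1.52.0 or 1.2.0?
1.2.0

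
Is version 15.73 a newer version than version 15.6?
Yes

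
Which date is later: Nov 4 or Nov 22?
Nov 22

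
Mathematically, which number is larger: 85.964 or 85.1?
85.964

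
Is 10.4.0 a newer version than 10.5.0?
No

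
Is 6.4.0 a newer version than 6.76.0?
No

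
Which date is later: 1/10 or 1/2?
1/10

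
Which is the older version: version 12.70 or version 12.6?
version 12.6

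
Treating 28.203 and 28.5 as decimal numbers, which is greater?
28.5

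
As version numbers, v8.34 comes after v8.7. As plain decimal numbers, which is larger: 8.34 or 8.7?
8.7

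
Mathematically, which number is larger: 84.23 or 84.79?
84.79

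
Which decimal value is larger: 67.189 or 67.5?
67.5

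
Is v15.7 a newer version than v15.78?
No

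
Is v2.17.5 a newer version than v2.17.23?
No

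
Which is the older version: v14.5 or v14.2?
v14.2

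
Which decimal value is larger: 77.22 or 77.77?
77.77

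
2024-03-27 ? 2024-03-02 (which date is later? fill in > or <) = >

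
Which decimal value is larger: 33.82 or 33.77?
33.82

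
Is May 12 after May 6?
Yes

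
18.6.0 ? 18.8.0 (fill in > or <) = <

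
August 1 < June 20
False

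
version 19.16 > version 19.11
True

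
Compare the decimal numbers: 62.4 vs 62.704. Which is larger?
62.704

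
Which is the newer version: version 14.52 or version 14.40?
version 14.52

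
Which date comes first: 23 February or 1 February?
1 February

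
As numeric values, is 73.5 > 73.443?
True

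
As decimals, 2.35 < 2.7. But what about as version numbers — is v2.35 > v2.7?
True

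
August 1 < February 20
False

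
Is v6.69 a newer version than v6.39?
Yes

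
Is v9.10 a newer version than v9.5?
Yes. Version numbers are compared segment by segment as integers, not as decimals: minor version 10 > 5, so v9.10 > v9.5 (even though the decimal 9.10 < 9.5).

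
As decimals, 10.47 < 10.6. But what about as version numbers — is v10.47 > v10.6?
True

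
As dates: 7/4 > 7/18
False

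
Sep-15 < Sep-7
False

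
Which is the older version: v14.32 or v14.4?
v14.4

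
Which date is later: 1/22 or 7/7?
7/7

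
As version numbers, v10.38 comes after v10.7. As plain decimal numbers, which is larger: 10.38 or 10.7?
10.7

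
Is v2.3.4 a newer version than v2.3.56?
No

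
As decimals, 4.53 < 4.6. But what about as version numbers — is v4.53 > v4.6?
True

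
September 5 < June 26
False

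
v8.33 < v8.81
True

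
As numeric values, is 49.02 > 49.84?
False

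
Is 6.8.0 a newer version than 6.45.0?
No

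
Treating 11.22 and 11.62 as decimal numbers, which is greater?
11.62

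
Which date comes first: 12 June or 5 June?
5 June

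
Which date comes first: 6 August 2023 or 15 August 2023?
6 August 2023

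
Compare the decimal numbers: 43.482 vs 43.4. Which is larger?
43.482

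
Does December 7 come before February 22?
No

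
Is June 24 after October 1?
No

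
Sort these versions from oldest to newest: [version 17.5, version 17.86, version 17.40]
[version 17.5, version 17.40, version 17.86]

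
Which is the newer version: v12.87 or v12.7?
v12.87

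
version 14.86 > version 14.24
True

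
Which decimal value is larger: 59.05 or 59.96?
59.96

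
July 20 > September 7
False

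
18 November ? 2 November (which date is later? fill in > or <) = >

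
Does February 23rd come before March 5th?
Yes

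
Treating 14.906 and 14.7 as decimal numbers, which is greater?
14.906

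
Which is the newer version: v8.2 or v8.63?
v8.63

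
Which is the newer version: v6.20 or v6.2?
v6.20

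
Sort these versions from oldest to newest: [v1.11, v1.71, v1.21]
[v1.11, v1.21, v1.71]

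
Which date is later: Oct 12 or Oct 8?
Oct 12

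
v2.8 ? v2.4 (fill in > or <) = >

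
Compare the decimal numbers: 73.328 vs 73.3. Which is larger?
73.328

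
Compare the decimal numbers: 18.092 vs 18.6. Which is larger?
18.6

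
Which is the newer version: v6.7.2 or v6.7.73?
v6.7.73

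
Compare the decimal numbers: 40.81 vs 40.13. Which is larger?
40.81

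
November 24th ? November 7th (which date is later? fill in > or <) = >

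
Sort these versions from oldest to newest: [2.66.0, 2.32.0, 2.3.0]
[2.3.0, 2.32.0, 2.66.0]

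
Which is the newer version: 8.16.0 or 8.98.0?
8.98.0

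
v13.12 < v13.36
True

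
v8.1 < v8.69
True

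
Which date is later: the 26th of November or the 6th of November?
the 26th of November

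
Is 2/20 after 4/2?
No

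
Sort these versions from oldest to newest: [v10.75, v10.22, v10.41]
[v10.22, v10.41, v10.75]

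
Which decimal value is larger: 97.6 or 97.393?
97.6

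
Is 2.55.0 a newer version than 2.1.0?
Yes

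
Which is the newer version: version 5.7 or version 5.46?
version 5.46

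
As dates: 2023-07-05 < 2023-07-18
True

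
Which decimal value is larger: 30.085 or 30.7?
30.7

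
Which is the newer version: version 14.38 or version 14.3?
version 14.38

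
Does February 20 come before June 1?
Yes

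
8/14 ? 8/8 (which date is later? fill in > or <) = >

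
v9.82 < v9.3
False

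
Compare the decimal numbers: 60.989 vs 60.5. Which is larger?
60.989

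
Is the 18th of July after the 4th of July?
Yes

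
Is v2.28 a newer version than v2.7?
Yes. Version numbers are compared segment by segment as integers, not as decimals: minor version 28 > 7, so v2.28 > v2.7 (even though the decimal 2.28 < 2.7).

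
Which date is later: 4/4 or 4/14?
4/14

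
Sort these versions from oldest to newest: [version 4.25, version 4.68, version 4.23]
[version 4.23, version 4.25, version 4.68]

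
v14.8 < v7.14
False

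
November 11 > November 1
True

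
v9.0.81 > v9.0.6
True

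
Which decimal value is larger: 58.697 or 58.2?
58.697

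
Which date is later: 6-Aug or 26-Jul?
6-Aug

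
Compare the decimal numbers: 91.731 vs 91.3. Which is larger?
91.731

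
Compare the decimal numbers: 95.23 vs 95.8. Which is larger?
95.8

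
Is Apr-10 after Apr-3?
Yes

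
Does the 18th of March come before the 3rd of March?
No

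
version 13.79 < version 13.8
False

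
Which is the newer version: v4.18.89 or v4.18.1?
v4.18.89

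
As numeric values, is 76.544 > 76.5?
True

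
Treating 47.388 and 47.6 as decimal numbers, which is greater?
47.6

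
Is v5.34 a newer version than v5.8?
Yes. Version numbers are compared segment by segment as integers, not as decimals: minor version 34 > 8, so v5.34 > v5.8 (even though the decimal 5.34 < 5.8).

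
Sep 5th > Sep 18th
False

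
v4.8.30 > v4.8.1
True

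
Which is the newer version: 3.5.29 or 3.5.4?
3.5.29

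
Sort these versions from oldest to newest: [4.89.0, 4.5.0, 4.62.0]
[4.5.0, 4.62.0, 4.89.0]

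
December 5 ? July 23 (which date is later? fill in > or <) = >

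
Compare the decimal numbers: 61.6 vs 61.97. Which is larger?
61.97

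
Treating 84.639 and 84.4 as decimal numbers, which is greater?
84.639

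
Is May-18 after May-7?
Yes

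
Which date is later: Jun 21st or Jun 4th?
Jun 21st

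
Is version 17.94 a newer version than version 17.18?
Yes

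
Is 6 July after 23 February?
Yes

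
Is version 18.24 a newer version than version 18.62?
No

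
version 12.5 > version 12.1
True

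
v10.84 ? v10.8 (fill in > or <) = >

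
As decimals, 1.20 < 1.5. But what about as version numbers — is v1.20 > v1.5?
True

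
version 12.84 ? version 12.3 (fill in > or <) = >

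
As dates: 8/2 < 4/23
False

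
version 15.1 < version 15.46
True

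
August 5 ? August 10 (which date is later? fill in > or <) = <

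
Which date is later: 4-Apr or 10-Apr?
10-Apr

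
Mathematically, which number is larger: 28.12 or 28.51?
28.51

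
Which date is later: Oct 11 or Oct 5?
Oct 11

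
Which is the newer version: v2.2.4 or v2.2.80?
v2.2.80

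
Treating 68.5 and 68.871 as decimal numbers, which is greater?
68.871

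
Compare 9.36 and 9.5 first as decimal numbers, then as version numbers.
As decimals: 9.36 < 9.5. As versions: v9.36 > v9.5 (minor version 36 > 5).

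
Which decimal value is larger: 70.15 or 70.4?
70.4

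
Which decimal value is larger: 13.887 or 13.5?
13.887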